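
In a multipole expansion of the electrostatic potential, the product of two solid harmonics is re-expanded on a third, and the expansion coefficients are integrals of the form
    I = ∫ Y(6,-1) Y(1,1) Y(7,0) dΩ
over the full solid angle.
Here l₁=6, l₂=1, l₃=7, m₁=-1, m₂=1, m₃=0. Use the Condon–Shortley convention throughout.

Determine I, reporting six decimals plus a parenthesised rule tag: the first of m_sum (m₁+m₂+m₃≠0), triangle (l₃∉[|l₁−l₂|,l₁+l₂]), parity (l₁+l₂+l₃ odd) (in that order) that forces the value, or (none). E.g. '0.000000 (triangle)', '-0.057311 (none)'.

m-sum 0 ✓  L=14 even ✓  5≤7≤7 ✓
Π(2lᵢ+1) = 13×3×15 = 585
triangle coeff Δ(6,1,7) = 1/1365
Σ_t [0,0]: t=0:+1/518400 = 1/518400
(3j)²=7/195 [(6 1 7; 0 0 0)], sign=-1
Σ_t [0,0]: t=0:+1/1209600 = 1/1209600
(3j)²=1/65 [(6 1 7; -1 1 0)], sign=-1
⇒ 4πI² = 21/65
I = (+1)√(21/65/(4π)) = 0.16034227
No selection rule forces the value: the integral is nonzero (none).

0.160342 (none)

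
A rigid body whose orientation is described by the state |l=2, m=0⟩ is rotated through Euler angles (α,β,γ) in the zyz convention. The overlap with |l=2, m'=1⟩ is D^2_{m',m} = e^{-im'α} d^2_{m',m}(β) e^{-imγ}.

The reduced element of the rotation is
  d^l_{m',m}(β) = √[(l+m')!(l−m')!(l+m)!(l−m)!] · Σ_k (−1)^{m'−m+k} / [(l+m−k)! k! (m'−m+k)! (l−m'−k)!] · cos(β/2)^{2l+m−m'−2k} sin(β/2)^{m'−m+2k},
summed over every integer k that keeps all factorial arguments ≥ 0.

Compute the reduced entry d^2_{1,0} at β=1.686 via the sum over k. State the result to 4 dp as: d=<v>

d=0.1399

d^2_{1,0}(β=1.6860) via the finite sum:
With c≡cos(β/2)=0.665226 and s≡sin(β/2)=0.746642, N=[6·1·2·2]^{1/2}=4.898979
Admissible k: 0..1 (factorial args all ≥0)
  k=0: (−1)^1·4.8990/(2)·0.6652^3·0.7466^1 = -0.538388
  k=1: (−1)^2·4.8990/(2)·0.6652^1·0.7466^3 = +0.678238
d^2_{1,0}(1.6860) = -0.538388 +0.678238 = +0.139850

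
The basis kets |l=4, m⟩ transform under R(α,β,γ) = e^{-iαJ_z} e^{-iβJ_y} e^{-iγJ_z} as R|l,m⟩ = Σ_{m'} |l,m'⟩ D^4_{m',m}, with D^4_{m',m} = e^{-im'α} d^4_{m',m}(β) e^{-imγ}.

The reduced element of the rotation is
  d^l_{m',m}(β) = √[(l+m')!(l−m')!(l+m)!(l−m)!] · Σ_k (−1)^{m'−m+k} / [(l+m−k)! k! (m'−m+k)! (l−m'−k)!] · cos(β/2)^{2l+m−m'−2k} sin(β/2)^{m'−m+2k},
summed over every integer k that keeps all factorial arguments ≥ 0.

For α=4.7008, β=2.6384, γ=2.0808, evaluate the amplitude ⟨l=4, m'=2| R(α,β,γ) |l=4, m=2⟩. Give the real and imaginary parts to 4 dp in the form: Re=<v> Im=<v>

Re=0.0261 Im=-0.0403

D^4_{2,2}(4.7008,2.6384,2.0808) = e^{-i·2·4.7008}·d^4_{2,2}(2.6384)·e^{-i·2·2.0808}. Compute d first:
With c≡cos(β/2)=0.248950 and s≡sin(β/2)=0.968516, N=[720·2·720·2]^{1/2}=1440.000000
The bounds max(0,m−m')=0 and min(l+m,l−m')=2 give 3 terms
  k=0: (−1)^0·1440.0000/(1440)·0.2490^8·0.9685^0 = +0.000015
  k=1: (−1)^1·1440.0000/(120)·0.2490^6·0.9685^2 = -0.002680
  k=2: (−1)^2·1440.0000/(96)·0.2490^4·0.9685^4 = +0.050696
d^4_{2,2}(2.6384) = +0.000015 -0.002680 +0.050696 = +0.048031
Attach z-rotation phases: D = e^{-i(2)(4.7008)}·(+0.048031)·e^{-i(2)(2.0808)} = +0.026079-0.040334i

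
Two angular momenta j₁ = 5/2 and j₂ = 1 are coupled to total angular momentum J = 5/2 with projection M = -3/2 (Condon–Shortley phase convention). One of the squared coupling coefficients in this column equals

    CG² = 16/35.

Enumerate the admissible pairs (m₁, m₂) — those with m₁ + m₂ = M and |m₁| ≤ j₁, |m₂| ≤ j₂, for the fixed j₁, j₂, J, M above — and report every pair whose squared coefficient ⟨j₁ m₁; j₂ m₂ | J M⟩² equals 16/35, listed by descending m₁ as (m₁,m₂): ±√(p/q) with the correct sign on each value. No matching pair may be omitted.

Admissible pairs with m₁+m₂ = M = -3/2: (-5/2,1), (-3/2,0), (-1/2,-1)
  (m₁,m₂)=(-1/2,-1): CG² = 16/35, CG = +√(16/35)   ← matches the target
  (m₁,m₂)=(-3/2,0): CG² = 9/35, CG = −√(9/35)
  (m₁,m₂)=(-5/2,1): CG² = 2/7, CG = −√(2/7)
Pairs with CG² = 16/35: (-1/2,-1): +√(16/35)

(-1/2,-1): +√(16/35)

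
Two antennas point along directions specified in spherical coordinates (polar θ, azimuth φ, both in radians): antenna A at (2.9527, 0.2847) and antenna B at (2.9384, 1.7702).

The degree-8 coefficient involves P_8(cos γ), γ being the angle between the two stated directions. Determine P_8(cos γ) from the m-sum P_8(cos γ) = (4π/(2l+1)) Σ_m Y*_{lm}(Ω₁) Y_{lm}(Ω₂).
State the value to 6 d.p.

0.083676

Term-by-term m-sum for l=8 (normalisation 4π/17 = 0.739198):
  m=-8: Y*=(-0.000001, 0.000001)  Y=(-0.000000, -0.000001)  product (0.000000, 0.000000)
  m=-7: Y*=(0.000007, -0.000015)  Y=(-0.000027, -0.000005)  product (-0.000000, 0.000000)
  m=-6: Y*=(-0.000030, 0.000220)  Y=(-0.000124, 0.000317)  product (-0.000000, -0.000000)
  m=-5: Y*=(-0.000314, -0.002115)  Y=(0.002549, 0.001648)  product (0.000003, -0.000006)
  m=-4: Y*=(0.006412, 0.013907)  Y=(0.014055, -0.014403)  product (0.000290, 0.000103)
  m=-3: Y*=(-0.053038, -0.060876)  Y=(-0.055218, -0.081023)  product (-0.002004, 0.007659)
  m=-2: Y*=(0.250410, 0.160293)  Y=(-0.306204, 0.129031)  product (-0.097359, -0.016772)
  m=-1: Y*=(-0.638376, -0.186821)  Y=(0.133870, 0.662431)  product (0.038296, -0.447890)
  m=+0: Y*=(0.526927, -0.000000)  Y=(0.445499, 0.000000)  product (0.234745, 0.000000)
  m=+1: Y*=(0.638376, -0.186821)  Y=(-0.133870, 0.662431)  product (0.038296, 0.447890)
  m=+2: Y*=(0.250410, -0.160293)  Y=(-0.306204, -0.129031)  product (-0.097359, 0.016772)
  m=+3: Y*=(0.053038, -0.060876)  Y=(0.055218, -0.081023)  product (-0.002004, -0.007659)
  m=+4: Y*=(0.006412, -0.013907)  Y=(0.014055, 0.014403)  product (0.000290, -0.000103)
  m=+5: Y*=(0.000314, -0.002115)  Y=(-0.002549, 0.001648)  product (0.000003, 0.000006)
  m=+6: Y*=(-0.000030, -0.000220)  Y=(-0.000124, -0.000317)  product (-0.000000, 0.000000)
  m=+7: Y*=(-0.000007, -0.000015)  Y=(0.000027, -0.000005)  product (-0.000000, -0.000000)
  m=+8: Y*=(-0.000001, -0.000001)  Y=(-0.000000, 0.000001)  product (0.000000, -0.000000)
Σ over m = (0.113199, 0.000000); ×(4π/17) → (0.083676, 0.000000). Real part: 0.083676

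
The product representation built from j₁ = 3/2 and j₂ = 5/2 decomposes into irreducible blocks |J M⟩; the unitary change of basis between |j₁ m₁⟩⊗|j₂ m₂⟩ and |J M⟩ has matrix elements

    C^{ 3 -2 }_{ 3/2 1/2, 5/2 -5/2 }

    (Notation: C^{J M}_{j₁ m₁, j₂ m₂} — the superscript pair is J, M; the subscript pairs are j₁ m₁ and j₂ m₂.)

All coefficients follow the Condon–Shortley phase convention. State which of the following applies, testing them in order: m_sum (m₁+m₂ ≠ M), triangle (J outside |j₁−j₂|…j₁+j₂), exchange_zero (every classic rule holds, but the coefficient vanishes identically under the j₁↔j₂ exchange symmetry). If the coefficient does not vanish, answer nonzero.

m-sum: m₁+m₂ = 1/2+(-5/2) = -2, M = -2  ✓
triangle: |j₁−j₂| = 1 ≤ J = 3 ≤ j₁+j₂ = 4  ✓
exchange: j₁≠j₂ or m₁≠m₂ — the exchange symmetry imposes no constraint here
value check: CG = +√(5/12) = +0.645497 ≠ 0

nonzero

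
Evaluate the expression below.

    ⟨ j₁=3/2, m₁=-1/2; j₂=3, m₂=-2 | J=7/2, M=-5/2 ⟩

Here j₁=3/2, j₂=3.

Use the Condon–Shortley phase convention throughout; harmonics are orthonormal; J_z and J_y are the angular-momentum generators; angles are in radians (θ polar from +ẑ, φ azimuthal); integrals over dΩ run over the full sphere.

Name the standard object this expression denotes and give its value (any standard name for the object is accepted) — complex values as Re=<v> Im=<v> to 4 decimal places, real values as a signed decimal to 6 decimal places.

Clebsch–Gordan coefficient, +√(1/7) ≈ +0.377964

This is a Clebsch–Gordan (vector-coupling) coefficient.
j₁+j₂−J=1  J+j₁−j₂=2  J−j₁+j₂=5  j₁+j₂+J+1=9
(j₁±m₁, j₂±m₂, J±M) = (1,2,1,5,1,6)
P² = 6400/7
sum k=0..1:
  [0] +1/48 = 1/48
  [1] −1/120 = -1/120
S = 1/80
C² = P²·S² = 1/7 ; C = +0.377964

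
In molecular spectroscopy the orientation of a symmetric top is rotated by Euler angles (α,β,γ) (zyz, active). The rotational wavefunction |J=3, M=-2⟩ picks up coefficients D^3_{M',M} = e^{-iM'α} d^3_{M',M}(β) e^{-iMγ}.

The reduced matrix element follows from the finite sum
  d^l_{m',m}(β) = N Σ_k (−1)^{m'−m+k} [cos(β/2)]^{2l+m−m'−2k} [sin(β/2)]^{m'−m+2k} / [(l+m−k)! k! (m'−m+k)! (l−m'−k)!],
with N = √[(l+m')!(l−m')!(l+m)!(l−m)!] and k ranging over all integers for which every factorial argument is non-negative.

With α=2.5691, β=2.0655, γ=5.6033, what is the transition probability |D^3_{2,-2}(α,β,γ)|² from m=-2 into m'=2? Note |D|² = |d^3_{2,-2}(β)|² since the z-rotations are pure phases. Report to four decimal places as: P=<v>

P=0.0980

Split into d^3_{2,-2}(β=2.0655) × two z-phases.
With c≡cos(β/2)=0.512459 and s≡sin(β/2)=0.858711, N=[120·1·1·120]^{1/2}=120.000000
k: max(0,(-2)−(2))=0 … min(3+(-2),3−(2))=1
  k=0: (−1)^4·120.0000/(24)·0.5125^2·0.8587^4 = +0.713967
  k=1: (−1)^5·120.0000/(120)·0.5125^0·0.8587^6 = -0.400944
d^3_{2,-2}(2.0655) = +0.713967 -0.400944 = +0.313023
|D^3_{2,-2}|² = |d^3_{2,-2}(β)|² = (+0.313023)² = 0.097983 (the z-rotation phases have unit modulus)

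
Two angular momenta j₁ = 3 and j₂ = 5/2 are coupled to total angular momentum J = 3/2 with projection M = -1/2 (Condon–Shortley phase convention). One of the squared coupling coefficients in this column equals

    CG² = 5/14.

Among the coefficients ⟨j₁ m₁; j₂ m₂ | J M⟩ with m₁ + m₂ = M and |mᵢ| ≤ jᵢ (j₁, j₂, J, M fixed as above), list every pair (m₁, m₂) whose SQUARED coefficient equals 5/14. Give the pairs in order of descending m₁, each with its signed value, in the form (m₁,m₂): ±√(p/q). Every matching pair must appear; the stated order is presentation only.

Admissible pairs with m₁+m₂ = M = -1/2: (-3,5/2), (-2,3/2), (-1,1/2), (0,-1/2), (1,-3/2), (2,-5/2)
  (m₁,m₂)=(2,-5/2): CG² = 5/21, CG = +√(5/21)
  (m₁,m₂)=(1,-3/2): CG² = 7/30, CG = −√(7/30)
  (m₁,m₂)=(0,-1/2): CG² = 4/35, CG = +√(4/35)
  (m₁,m₂)=(-1,1/2): CG² = 1/105, CG = −√(1/105)
  (m₁,m₂)=(-2,3/2): CG² = 1/21, CG = −√(1/21)
  (m₁,m₂)=(-3,5/2): CG² = 5/14, CG = +√(5/14)   ← matches the target
Pairs with CG² = 5/14: (-3,5/2): +√(5/14)

(-3,5/2): +√(5/14)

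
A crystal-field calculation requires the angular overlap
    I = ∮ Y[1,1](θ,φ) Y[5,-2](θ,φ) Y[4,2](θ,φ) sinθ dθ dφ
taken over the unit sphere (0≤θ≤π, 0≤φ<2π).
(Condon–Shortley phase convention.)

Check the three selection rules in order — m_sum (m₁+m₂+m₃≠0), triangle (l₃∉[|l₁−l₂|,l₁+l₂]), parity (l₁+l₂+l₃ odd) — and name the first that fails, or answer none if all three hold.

azimuthal sum: 1 − 2 + 2 = 1  ✗
4 ≤ 4 ≤ 6 (triangle on l)
L = 1 + 5 + 4 = 10 (even)

m_sum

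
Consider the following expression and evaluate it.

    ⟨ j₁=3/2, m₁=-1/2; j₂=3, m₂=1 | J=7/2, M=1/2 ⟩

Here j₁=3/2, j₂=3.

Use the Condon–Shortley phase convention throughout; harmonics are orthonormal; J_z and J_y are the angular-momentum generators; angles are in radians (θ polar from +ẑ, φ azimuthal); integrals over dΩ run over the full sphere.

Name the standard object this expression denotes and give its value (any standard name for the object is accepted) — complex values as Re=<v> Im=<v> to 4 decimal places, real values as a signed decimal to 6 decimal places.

Clebsch–Gordan coefficient, −√(2/7) ≈ -0.534522

This is a Clebsch–Gordan (vector-coupling) coefficient.
j₁+j₂−J=1  J+j₁−j₂=2  J−j₁+j₂=5  j₁+j₂+J+1=9
(j₁±m₁, j₂±m₂, J±M) = (1,2,4,2,4,3)
P² = 512/7
sum k=0..1:
  [0] +1/48 = 1/48
  [1] −1/12 = -1/12
S = -1/16
C² = P²·S² = 2/7 ; C = -0.534522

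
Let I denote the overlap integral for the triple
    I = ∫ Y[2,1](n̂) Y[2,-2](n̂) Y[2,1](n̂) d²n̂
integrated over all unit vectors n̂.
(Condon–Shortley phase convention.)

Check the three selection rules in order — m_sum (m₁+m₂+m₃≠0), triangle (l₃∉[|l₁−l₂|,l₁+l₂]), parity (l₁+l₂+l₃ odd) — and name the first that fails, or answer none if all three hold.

none

Σmᵢ = 0  ✓
l₃∈[|l₁−l₂|,l₁+l₂]=[0,4], have l₃=2  ✓
Σlᵢ = 6 ⇒ even  ✓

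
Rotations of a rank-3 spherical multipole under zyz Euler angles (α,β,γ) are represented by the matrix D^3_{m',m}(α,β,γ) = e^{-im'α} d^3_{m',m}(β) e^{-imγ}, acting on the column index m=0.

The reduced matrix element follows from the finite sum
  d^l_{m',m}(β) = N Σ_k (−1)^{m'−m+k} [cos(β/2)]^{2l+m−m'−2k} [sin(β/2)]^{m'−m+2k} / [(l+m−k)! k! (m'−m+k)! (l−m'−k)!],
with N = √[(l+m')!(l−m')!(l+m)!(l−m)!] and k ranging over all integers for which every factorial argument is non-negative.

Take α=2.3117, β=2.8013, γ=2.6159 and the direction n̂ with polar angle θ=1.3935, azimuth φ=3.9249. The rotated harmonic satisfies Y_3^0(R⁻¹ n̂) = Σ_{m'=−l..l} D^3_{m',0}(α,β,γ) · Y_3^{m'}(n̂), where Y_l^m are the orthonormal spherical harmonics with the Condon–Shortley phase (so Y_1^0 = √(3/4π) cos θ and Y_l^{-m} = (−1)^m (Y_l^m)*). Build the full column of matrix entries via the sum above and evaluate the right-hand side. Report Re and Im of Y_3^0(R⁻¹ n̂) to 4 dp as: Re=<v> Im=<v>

Need the full column D^3_{m',0} for m'=−3..3 at α=2.3117, β=2.8013, γ=2.6159.
cos(β/2)=0.169327, sin(β/2)=0.985560
d^3_{-3,0}: single k=3 term ⇒ +0.020784;  D = +0.016522+0.012610i
d^3_{-2,0}: k∈[2..3] ⇒ +0.004373 -0.148164 = -0.143791;  D = +0.012779+0.143222i
d^3_{-1,0}: k∈[1..3] ⇒ +0.000475 -0.048299 +0.545420 = +0.497596;  D = -0.335855+0.367156i
d^3_{0,0}: k∈[0..3] ⇒ +0.000024 -0.007186 +0.243459 -0.916428 = -0.680132;  D = -0.680132+0.000000i
d^3_{1,0}: k∈[0..2] ⇒ -0.000475 +0.048299 -0.545420 = -0.497596;  D = +0.335855+0.367156i
d^3_{2,0}: k∈[0..1] ⇒ +0.004373 -0.148164 = -0.143791;  D = +0.012779-0.143222i
d^3_{3,0}: single k=0 term ⇒ -0.020784;  D = -0.016522+0.012610i
Y_3^{m'}(θ=1.3935,φ=3.9249) and Σ D·Y over m':
  (+0.0165+0.0126i)·(+0.2796+0.2831i)  (+0.0128+0.1432i)·(+0.0007-0.1746i)  (-0.3359+0.3672i)·(+0.1904-0.1896i)  (-0.6801+0.0000i)·(-0.1872+0.0000i)  (+0.3359+0.3672i)·(-0.1904-0.1896i)  (+0.0128-0.1432i)·(+0.0007+0.1746i)  (-0.0165+0.0126i)·(-0.2796+0.2831i)
Y_3^0(R⁻¹ n̂) = +0.190804-0.000000i

Re=0.1908 Im=0.0000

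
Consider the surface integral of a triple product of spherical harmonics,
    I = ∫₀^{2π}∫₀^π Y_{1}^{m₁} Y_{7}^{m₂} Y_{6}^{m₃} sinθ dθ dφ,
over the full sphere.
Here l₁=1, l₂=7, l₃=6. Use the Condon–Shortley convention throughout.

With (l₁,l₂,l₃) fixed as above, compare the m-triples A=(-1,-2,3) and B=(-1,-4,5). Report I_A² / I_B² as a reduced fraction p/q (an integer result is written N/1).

l's match ⇒ only the (l;m) 3-j factors differ between A and B.
A: triangle coeff Δ(1,7,6) = 1/1365; Σ_t [2,2]: t=2:+1/4354560 = 1/4354560; (3j)²=2/273 [(1 7 6; -1 -2 3)], sign=-1
B: triangle coeff Δ(1,7,6) = 1/1365; Σ_t [2,2]: t=2:+1/79833600 = 1/79833600; (3j)²=1/455 [(1 7 6; -1 -4 5)], sign=-1
I_A²/I_B² = (2/273)/(1/455) = 10/3

10/3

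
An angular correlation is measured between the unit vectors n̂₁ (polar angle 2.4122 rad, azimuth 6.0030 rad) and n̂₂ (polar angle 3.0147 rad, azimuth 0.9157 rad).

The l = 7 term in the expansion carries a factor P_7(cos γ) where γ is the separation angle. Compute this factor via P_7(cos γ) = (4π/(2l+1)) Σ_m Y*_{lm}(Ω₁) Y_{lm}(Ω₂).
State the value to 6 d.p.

Addition theorem: P_7(cos γ) = (4π/15) Σ_m Y*_{lm}(Ω₁) Y_{lm}(Ω₂), m = −7…7:
  term(m=-7) = (-0.000000, -0.000000)   from Y*(Ω₁)=(-0.011111, -0.026992), Y(Ω₂)=(0.000000, -0.000000)
  term(m=-6) = (0.000001, -0.000001)   from Y*(Ω₁)=(0.013452, 0.121448), Y(Ω₂)=(-0.000005, -0.000005)
  term(m=-5) = (0.000040, 0.000013)   from Y*(Ω₁)=(0.050767, -0.295980), Y(Ω₂)=(-0.000019, 0.000139)
  term(m=-4) = (0.000059, 0.000832)   from Y*(Ω₁)=(-0.198418, 0.410698), Y(Ω₂)=(0.001586, -0.000910)
  term(m=-3) = (-0.005321, 0.002545)   from Y*(Ω₁)=(0.229337, -0.256142), Y(Ω₂)=(-0.015839, -0.006594)
  term(m=-2) = (0.008348, 0.007774)   from Y*(Ω₁)=(0.085968, -0.053942), Y(Ω₂)=(0.028960, 0.108600)
  term(m=-1) = (-0.066576, 0.169178)   from Y*(Ω₁)=(-0.377325, 0.108577), Y(Ω₂)=(0.282100, -0.367186)
  term(m=+0) = (-0.015250, 0.000000)   from Y*(Ω₁)=(0.017740, -0.000000), Y(Ω₂)=(-0.859645, 0.000000)
  term(m=+1) = (-0.066576, -0.169178)   from Y*(Ω₁)=(0.377325, 0.108577), Y(Ω₂)=(-0.282100, -0.367186)
  term(m=+2) = (0.008348, -0.007774)   from Y*(Ω₁)=(0.085968, 0.053942), Y(Ω₂)=(0.028960, -0.108600)
  term(m=+3) = (-0.005321, -0.002545)   from Y*(Ω₁)=(-0.229337, -0.256142), Y(Ω₂)=(0.015839, -0.006594)
  term(m=+4) = (0.000059, -0.000832)   from Y*(Ω₁)=(-0.198418, -0.410698), Y(Ω₂)=(0.001586, 0.000910)
  term(m=+5) = (0.000040, -0.000013)   from Y*(Ω₁)=(-0.050767, -0.295980), Y(Ω₂)=(0.000019, 0.000139)
  term(m=+6) = (0.000001, 0.000001)   from Y*(Ω₁)=(0.013452, -0.121448), Y(Ω₂)=(-0.000005, 0.000005)
  term(m=+7) = (-0.000000, 0.000000)   from Y*(Ω₁)=(0.011111, -0.026992), Y(Ω₂)=(-0.000000, -0.000000)
Total Σ_m = (-0.142148, -0.000000). Multiply by 0.837758: (-0.119086, -0.000000). P_7(cos γ) = -0.119086

-0.119086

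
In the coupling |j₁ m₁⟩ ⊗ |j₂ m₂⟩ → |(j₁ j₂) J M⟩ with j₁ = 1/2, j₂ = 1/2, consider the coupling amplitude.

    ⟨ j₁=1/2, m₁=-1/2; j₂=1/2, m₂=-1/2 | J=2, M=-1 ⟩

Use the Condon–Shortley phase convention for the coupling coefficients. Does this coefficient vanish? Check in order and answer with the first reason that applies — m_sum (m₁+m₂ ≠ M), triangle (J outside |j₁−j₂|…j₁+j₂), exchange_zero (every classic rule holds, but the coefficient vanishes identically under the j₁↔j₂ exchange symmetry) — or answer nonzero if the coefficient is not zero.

m-sum: m₁+m₂ = -1/2+(-1/2) = -1, M = -1  ✓
triangle: need |j₁−j₂| ≤ J ≤ j₁+j₂, i.e. J ∈ [0, 1]; J = 2 is outside ✗ ⇒ coefficient is 0

triangle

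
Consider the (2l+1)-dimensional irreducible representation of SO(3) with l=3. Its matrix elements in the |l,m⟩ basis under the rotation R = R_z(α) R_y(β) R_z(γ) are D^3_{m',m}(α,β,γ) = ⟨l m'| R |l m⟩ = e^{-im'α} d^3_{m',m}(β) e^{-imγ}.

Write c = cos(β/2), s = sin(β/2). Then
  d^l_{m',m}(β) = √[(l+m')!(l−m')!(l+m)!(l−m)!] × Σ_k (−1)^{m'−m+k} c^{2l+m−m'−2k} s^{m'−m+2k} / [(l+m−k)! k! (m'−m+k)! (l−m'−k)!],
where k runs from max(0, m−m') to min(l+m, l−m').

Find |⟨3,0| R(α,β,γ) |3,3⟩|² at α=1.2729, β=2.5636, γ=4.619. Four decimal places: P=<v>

P=0.0083

First d^3_{0,3}(β=2.5636), then the phase factors e^{-i(0)α} and e^{-i(3)γ}:
c=cos(2.563600/2)=0.284990, s=sin(2.563600/2)=0.958530; N=√[6·6·720·1]=160.996894
k: max(0,(3)−(0))=3 … min(3+(3),3−(0))=3
  k=3: (−1)^0·160.9969/(36)·0.2850^3·0.9585^3 = +0.091164
d^3_{0,3}(2.5636) = +0.091164
|D^3_{0,3}|² = |d^3_{0,3}(β)|² = (+0.091164)² = 0.008311 (the z-rotation phases have unit modulus)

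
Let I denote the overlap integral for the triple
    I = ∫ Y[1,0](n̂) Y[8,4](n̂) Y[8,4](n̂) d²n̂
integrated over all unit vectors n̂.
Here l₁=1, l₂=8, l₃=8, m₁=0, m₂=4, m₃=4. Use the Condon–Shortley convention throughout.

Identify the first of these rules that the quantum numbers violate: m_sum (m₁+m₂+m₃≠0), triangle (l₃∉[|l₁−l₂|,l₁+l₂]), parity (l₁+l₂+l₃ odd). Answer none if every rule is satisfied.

Σmᵢ = 8  ✗
l₃∈[|l₁−l₂|,l₁+l₂]=[7,9], have l₃=8
Σlᵢ = 17 ⇒ odd

m_sum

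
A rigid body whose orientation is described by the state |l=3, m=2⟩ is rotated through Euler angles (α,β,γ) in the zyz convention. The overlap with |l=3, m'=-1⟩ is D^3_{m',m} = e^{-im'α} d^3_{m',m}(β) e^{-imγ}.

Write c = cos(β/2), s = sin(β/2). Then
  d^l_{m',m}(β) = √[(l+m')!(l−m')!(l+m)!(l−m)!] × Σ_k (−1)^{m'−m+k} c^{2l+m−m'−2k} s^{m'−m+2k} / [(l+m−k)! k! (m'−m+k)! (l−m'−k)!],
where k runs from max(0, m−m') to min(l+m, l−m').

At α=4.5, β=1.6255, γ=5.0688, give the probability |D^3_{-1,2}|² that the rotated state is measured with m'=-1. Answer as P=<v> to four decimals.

D^3_{-1,2}(4.5000,1.6255,5.0688) = e^{-i·-1·4.5000}·d^3_{-1,2}(1.6255)·e^{-i·2·5.0688}. Compute d first:
With c≡cos(β/2)=0.687504 and s≡sin(β/2)=0.726181, N=[2·24·120·1]^{1/2}=75.894664
The bounds max(0,m−m')=3 and min(l+m,l−m')=4 give 2 terms
  k=3: (−1)^0·75.8947/(12)·0.6875^3·0.7262^3 = +0.787027
  k=4: (−1)^1·75.8947/(24)·0.6875^1·0.7262^5 = -0.439034
d^3_{-1,2}(1.6255) = +0.787027 -0.439034 = +0.347993
|D^3_{-1,2}|² = |d^3_{-1,2}(β)|² = (+0.347993)² = 0.121099 (the z-rotation phases have unit modulus)

P=0.1211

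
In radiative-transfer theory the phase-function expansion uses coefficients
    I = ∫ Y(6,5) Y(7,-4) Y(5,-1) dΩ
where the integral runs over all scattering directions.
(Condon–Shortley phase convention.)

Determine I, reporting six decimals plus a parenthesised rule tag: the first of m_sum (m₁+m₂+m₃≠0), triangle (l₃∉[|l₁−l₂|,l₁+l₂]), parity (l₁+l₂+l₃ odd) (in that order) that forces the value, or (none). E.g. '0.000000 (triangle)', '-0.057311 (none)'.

0.069574 (none)

Rules hold: Σm=0, L=18 even, 1≤5≤13.
N = 13·15·11 = 2145
Δ = 8!·4!·6!/19! = 1/174594420
Racah Σ t=2..6: t=2:+1/4147200 t=3:−1/207360 t=4:+1/82944 t=5:−1/207360 t=6:+1/4147200 = 1/345600
⇒ 3j(6 7 5; 0 0 0)² = 420/46189, sgn -1
Racah Σ t=0..1: t=0:+1/8709120 t=1:−1/5806080 = -1/17418240
⇒ 3j(6 7 5; 5 -4 -1)² = 275/88179, sgn -1
4πI² = N·(3j₀)²·(3jₘ)² = 82500/1356277
I = +1·√(0.0608283/4π) = 0.06957414
No selection rule forces the value: the integral is nonzero (none).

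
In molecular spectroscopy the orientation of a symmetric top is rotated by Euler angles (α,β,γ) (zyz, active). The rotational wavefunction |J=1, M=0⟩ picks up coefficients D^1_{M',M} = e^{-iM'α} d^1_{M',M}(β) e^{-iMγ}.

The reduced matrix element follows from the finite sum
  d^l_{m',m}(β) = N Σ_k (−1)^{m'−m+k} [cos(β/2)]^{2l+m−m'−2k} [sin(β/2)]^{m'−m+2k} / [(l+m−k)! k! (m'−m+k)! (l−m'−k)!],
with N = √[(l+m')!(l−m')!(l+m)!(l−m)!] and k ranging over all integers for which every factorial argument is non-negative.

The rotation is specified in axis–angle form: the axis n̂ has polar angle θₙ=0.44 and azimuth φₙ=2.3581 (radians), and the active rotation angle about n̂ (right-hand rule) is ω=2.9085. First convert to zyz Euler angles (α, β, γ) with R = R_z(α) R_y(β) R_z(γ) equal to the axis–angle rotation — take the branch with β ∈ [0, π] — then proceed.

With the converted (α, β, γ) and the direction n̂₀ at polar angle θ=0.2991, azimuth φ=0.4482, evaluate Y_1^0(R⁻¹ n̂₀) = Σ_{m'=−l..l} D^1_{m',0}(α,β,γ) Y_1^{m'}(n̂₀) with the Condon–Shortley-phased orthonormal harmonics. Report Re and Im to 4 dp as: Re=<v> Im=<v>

Axis–angle → zyz. n̂ = (sinθₙcosφₙ, sinθₙsinφₙ, cosθₙ) = (-0.301758, +0.300610, +0.904752), ω = 2.9085.
R = I cosω + sinω [n̂]ₓ + (1−cosω) n̂n̂ᵀ gives
  R = [-0.793303, -0.387956, -0.469212; +0.030016, -0.794667, +0.606302; -0.608086, +0.466898, +0.642057]
β = atan2(√(R₁₃²+R₂₃²), R₃₃) = 0.873617; α = atan2(R₂₃, R₁₃) mod 2π = 2.229413; γ = atan2(R₃₂, −R₃₁) mod 2π = 0.654806
Need the full column D^1_{m',0} for m'=−1..1 at α=2.2294, β=0.8736, γ=0.6548.
cos(β/2)=0.906106, sin(β/2)=0.423050
d^1_{-1,0}: single k=1 term ⇒ +0.542108;  D = -0.331783+0.428721i
d^1_{0,0}: k∈[0..1] ⇒ +0.821029 -0.178971 = +0.642057;  D = +0.642057+0.000000i
d^1_{1,0}: single k=0 term ⇒ -0.542108;  D = +0.331783+0.428721i
Y_1^{m'}(θ=0.2991,φ=0.4482) and Σ D·Y over m':
  (-0.3318+0.4287i)·(+0.0917-0.0441i)  (+0.6421+0.0000i)·(+0.4669+0.0000i)  (+0.3318+0.4287i)·(-0.0917-0.0441i)
Y_1^0(R⁻¹ n̂) = +0.276729+0.000000i

Re=0.2767 Im=0.0000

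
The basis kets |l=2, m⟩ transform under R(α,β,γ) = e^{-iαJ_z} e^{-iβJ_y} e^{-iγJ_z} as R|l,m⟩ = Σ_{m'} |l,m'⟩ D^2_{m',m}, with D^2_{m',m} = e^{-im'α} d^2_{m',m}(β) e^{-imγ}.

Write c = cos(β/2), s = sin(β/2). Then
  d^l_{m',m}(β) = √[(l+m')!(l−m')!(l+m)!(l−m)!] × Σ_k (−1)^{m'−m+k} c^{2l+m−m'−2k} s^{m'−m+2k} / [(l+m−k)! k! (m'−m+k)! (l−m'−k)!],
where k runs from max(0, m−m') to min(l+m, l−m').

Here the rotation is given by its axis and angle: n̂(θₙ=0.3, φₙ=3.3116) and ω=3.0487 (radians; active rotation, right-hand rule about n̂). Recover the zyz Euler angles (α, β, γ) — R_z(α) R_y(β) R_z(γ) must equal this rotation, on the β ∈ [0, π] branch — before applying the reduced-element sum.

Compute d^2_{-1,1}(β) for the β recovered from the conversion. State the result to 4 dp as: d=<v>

d=0.2311

Axis–angle → zyz. n̂ = (sinθₙcosφₙ, sinθₙsinφₙ, cosθₙ) = (-0.291260, -0.049999, +0.955336), ω = 3.0487.
R = I cosω + sinω [n̂]ₓ + (1−cosω) n̂n̂ᵀ gives
  R = [-0.826390, -0.059554, -0.559941; +0.117679, -0.990700, -0.068309; -0.550665, -0.122343, +0.825712]
β = atan2(√(R₁₃²+R₂₃²), R₃₃) = 0.599333; α = atan2(R₂₃, R₁₃) mod 2π = 3.262986; γ = atan2(R₃₂, −R₃₁) mod 2π = 6.064564
d^2_{-1,1}(β=0.5993) via the finite sum:
With c≡cos(β/2)=0.955435 and s≡sin(β/2)=0.295202, N=[1·6·6·1]^{1/2}=6.000000
k∈{2,3} keeps every argument non-negative
  k=2: (−1)^0·6.0000/(2)·0.9554^2·0.2952^2 = +0.238650
  k=3: (−1)^1·6.0000/(6)·0.9554^0·0.2952^4 = -0.007594
d^2_{-1,1}(0.5993) = +0.238650 -0.007594 = +0.231056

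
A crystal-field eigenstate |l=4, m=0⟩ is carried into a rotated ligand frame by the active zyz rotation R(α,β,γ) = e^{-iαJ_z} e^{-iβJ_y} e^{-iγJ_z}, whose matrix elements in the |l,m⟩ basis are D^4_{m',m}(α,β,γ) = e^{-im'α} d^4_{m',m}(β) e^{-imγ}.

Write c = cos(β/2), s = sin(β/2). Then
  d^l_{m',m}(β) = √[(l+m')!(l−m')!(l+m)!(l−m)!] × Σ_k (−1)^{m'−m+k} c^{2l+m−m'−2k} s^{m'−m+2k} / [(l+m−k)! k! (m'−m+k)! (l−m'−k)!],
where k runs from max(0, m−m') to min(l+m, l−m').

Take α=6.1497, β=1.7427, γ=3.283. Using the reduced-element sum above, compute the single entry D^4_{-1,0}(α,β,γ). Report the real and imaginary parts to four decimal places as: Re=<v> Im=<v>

D^4_{-1,0}(6.1497,1.7427,3.2830) = e^{-i·-1·6.1497}·d^4_{-1,0}(1.7427)·e^{-i·0·3.2830}. Compute d first:
Half-angle: c=0.643794, s=0.765199. N=√(6·120·24·24)=643.987578
k∈{1,2,3,4} keeps every argument non-negative
  k=1: (−1)^0·643.9876/(144)·0.6438^7·0.7652^1 = +0.156862
  k=2: (−1)^1·643.9876/(24)·0.6438^5·0.7652^3 = -1.329609
  k=3: (−1)^2·643.9876/(24)·0.6438^3·0.7652^5 = +1.878359
  k=4: (−1)^3·643.9876/(144)·0.6438^1·0.7652^7 = -0.442264
d^4_{-1,0}(1.7427) = +0.156862 -1.329609 +1.878359 -0.442264 = +0.263347
D = (+0.991104-0.133089i)·(+0.263347)·(+1.000000+0.000000i) = +0.261005-0.035049i

Re=0.2610 Im=-0.0350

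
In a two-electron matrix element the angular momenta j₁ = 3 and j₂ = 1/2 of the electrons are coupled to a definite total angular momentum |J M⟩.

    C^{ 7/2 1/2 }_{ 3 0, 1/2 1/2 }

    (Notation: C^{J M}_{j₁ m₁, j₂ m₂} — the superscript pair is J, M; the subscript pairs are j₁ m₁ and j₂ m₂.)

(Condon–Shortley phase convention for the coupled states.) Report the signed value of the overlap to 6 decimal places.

triangle: 0!·6!·1!/8! = 720/40320
(j±m)!: 3!·3!·1!·0!·4!·3! = 5184
prefactor² = (2J+1)·Δ·N² = 5184/7
  k=0: +1/(0!·0!·3!·1!·3!·0!) = 1/36
Σ = 1/36  ⇒  CG² = 5184/7·(1/36)² = 4/7
CG = +√(4/7) = +0.755929

+0.755929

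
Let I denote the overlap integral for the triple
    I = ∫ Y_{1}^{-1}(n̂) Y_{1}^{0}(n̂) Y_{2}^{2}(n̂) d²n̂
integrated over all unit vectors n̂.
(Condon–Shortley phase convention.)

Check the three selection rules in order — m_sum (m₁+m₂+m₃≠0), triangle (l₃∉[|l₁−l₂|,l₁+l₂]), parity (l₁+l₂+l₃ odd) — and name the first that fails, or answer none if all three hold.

m_sum

azimuthal sum: -1 + 0 + 2 = 1  ✗
0 ≤ 2 ≤ 2 (triangle on l)
L = 1 + 1 + 2 = 4 (even)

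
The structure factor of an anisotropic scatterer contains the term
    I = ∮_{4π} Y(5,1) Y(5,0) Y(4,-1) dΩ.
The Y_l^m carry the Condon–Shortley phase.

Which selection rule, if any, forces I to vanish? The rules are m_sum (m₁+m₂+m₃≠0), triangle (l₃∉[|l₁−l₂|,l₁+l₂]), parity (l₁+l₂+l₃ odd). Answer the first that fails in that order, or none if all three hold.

none

azimuthal sum: 1 + 0 − 1 = 0  ✓
0 ≤ 4 ≤ 10 (triangle on l)  ✓
L = 5 + 5 + 4 = 14 (even)  ✓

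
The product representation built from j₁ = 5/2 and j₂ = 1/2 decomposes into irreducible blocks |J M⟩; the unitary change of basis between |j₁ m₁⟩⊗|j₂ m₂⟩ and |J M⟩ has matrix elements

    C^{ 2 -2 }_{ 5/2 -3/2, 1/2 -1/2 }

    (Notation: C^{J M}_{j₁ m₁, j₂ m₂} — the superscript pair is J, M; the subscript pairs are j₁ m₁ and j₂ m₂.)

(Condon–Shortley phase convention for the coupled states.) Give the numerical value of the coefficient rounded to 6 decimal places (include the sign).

√[5·1!4!0!/6! · 1!4!0!1!0!4!] = √(96)
  +(−1)^0/∏(0,1,4,0,0,0)! = 1/24  (running 1/24)
⟨..|..⟩ = √(96)·(1/24) = +0.408248

+0.408248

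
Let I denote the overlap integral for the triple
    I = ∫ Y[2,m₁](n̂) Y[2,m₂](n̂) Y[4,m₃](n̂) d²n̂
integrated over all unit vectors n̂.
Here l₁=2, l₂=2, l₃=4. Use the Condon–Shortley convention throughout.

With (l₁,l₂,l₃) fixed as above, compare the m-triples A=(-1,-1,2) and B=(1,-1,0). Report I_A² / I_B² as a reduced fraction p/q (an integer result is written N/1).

l's match ⇒ only the (l;m) 3-j factors differ between A and B.
A: triangle coeff Δ(2,2,4) = 1/630; Σ_t [0,0]: t=0:+1/36 = 1/36; (3j)²=4/63 [(2 2 4; -1 -1 2)], sign=+1
B: triangle coeff Δ(2,2,4) = 1/630; Σ_t [0,0]: t=0:+1/36 = 1/36; (3j)²=8/315 [(2 2 4; 1 -1 0)], sign=+1
I_A²/I_B² = (4/63)/(8/315) = 5/2

5/2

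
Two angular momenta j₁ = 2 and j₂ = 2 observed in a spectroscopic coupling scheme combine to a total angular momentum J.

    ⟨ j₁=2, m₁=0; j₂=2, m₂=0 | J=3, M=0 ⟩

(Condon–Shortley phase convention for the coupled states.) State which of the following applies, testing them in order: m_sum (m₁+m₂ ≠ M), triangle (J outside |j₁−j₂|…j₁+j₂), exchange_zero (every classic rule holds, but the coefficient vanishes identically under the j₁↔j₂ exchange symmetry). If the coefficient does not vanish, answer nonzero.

exchange_zero

m-sum: m₁+m₂ = 0+0 = 0, M = 0  ✓
triangle: |j₁−j₂| = 0 ≤ J = 3 ≤ j₁+j₂ = 4  ✓
exchange: j₁=j₂ and m₁=m₂, and (−1)^(j₁+j₂−J) = (−1)^1 = −1 forces ⟨j₁m₁;j₂m₂|JM⟩ = −⟨j₂m₂;j₁m₁|JM⟩ = −⟨j₁m₁;j₂m₂|JM⟩ ⇒ the coefficient vanishes identically
Racah sum check: Σ_k collapses to 0 ⇒ CG = 0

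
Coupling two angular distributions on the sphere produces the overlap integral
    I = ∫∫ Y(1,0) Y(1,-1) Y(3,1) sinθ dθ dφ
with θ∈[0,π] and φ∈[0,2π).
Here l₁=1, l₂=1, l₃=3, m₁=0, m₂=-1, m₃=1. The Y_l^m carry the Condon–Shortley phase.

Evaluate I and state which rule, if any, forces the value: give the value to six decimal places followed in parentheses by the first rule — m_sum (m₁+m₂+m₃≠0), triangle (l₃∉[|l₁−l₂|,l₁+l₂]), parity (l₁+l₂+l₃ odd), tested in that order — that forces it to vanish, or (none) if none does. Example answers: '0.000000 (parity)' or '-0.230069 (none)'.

|1−1|≤3≤1+1 violated ⇒ I = 0

0.000000 (triangle)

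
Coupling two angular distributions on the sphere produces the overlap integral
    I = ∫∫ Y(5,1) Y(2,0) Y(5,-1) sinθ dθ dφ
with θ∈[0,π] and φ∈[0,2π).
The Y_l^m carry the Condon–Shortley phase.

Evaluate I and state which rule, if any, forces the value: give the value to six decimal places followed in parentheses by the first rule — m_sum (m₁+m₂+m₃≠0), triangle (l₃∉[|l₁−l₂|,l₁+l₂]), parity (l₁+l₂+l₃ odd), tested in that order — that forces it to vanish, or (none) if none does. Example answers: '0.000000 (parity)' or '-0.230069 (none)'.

-0.145565 (none)

Rules hold: Σm=0, L=12 even, 3≤5≤7.
N = 11·5·11 = 605
Δ = 2!·8!·2!/13! = 1/38610
Racah Σ t=0..2: t=0:+1/2880 t=1:−1/576 t=2:+1/2880 = -1/960
⇒ 3j(5 2 5; 0 0 0)² = 10/429, sgn +1
Racah Σ t=0..2: t=0:+1/2304 t=1:−1/720 t=2:+1/5760 = -1/1280
⇒ 3j(5 2 5; 1 0 -1)² = 27/1430, sgn -1
4πI² = N·(3j₀)²·(3jₘ)² = 45/169
I = -1·√(0.266272/4π) = -0.14556534
No selection rule forces the value: the integral is nonzero (none).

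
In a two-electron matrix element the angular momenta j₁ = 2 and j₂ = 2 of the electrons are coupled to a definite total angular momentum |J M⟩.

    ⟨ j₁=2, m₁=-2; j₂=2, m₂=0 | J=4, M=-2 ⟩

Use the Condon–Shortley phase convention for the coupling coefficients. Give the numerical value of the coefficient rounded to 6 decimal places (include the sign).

+√(3/14) = +0.462910

√[9·0!4!4!/9! · 0!4!2!2!2!6!] = √(13824/7)
  +(−1)^0/∏(0,0,4,2,0,2)! = 1/96  (running 1/96)
⟨..|..⟩ = √(13824/7)·(1/96) = +0.462910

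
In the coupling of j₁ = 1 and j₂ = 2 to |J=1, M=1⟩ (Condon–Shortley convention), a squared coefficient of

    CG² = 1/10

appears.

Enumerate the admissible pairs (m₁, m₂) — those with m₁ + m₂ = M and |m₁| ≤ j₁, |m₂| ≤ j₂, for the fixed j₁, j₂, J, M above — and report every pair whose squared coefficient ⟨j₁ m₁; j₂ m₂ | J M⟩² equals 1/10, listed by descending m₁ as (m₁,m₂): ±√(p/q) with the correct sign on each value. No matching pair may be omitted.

(1,0): +√(1/10)

Admissible pairs with m₁+m₂ = M = 1: (-1,2), (0,1), (1,0)
  (m₁,m₂)=(1,0): CG² = 1/10, CG = +√(1/10)   ← matches the target
  (m₁,m₂)=(0,1): CG² = 3/10, CG = −√(3/10)
  (m₁,m₂)=(-1,2): CG² = 3/5, CG = +√(3/5)
Pairs with CG² = 1/10: (1,0): +√(1/10)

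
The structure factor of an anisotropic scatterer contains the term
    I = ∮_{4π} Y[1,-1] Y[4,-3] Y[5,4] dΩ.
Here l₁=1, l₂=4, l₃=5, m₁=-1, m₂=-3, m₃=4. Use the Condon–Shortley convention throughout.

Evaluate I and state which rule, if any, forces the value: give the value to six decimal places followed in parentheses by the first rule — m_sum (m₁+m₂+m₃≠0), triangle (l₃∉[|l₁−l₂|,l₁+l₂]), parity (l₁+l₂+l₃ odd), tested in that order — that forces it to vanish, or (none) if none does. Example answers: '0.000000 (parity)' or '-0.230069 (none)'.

m-sum 0 ✓  L=10 even ✓  3≤5≤5 ✓
Π(2lᵢ+1) = 3×9×11 = 297
triangle coeff Δ(1,4,5) = 1/495
Σ_t [0,0]: t=0:+1/576 = 1/576
(3j)²=5/99 [(1 4 5; 0 0 0)], sign=-1
Σ_t [0,0]: t=0:+1/10080 = 1/10080
(3j)²=4/55 [(1 4 5; -1 -3 4)], sign=-1
⇒ 4πI² = 12/11
I = (+1)√(12/11/(4π)) = 0.29463840
No selection rule forces the value: the integral is nonzero (none).

0.294638 (none)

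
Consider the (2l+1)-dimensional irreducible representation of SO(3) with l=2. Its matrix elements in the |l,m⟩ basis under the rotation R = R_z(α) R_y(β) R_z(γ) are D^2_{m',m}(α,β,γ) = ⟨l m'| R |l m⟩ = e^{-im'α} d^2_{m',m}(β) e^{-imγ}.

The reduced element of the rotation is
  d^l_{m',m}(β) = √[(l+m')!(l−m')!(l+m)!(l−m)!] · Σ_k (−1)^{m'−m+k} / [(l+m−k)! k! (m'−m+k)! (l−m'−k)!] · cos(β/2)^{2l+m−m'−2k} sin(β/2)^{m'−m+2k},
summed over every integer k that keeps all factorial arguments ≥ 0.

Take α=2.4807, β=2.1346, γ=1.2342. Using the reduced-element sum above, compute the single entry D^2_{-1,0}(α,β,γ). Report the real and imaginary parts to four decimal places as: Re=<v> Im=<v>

First d^2_{-1,0}(β=2.1346), then the phase factors e^{-i(-1)α} and e^{-i(0)γ}:
With c≡cos(β/2)=0.482491 and s≡sin(β/2)=0.875901, N=[1·6·2·2]^{1/2}=4.898979
Admissible k: 1..2 (factorial args all ≥0)
  k=1: (−1)^0·4.8990/(2)·0.4825^3·0.8759^1 = +0.240989
  k=2: (−1)^1·4.8990/(2)·0.4825^1·0.8759^3 = -0.794200
d^2_{-1,0}(2.1346) = +0.240989 -0.794200 = -0.553210
Attach z-rotation phases: D = e^{-i(-1)(2.4807)}·(-0.553210)·e^{-i(0)(1.2342)} = +0.436729-0.339573i

Re=0.4367 Im=-0.3396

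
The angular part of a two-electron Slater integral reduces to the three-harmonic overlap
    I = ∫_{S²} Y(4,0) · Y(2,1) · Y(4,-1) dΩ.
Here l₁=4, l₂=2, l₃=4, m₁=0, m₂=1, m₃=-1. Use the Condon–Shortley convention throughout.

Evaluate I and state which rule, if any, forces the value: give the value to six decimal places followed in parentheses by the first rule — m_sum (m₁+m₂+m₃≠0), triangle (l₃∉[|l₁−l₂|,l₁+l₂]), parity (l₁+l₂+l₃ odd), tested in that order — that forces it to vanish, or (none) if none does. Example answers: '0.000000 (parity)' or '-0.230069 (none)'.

Checks pass: Σm=0; 10 even; l₃=4∈[2,6].
(2·4+1)(2·2+1)(2·4+1) = 405
Δ: 2! 6! 2! / 11! → 1/13860
sum: t=0:+1/192 t=1:−1/36 t=2:+1/192 = -5/288
3j²(4 2 4; 0 0 0) = Δ·Π!·Σ² = 20/693  (sign -1)
sum: t=1:−1/72 t=2:+1/96 = -1/288
3j²(4 2 4; 0 1 -1) = Δ·Π!·Σ² = 1/462  (sign +1)
combine: 4πI² = 405·20/693·1/462 = 150/5929
take √, sign -1: I = -0.04486937
No selection rule forces the value: the integral is nonzero (none).

-0.044869 (none)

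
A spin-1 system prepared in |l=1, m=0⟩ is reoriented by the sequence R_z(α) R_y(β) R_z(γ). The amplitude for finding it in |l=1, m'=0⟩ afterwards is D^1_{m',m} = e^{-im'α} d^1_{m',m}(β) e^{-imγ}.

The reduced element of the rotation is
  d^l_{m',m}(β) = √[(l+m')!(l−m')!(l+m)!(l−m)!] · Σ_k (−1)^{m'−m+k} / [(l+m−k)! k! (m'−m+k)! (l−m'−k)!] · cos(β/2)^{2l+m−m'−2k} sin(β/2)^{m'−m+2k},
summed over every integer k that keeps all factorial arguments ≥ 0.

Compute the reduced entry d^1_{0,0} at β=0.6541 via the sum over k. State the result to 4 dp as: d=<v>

d=0.7936

d^1_{0,0}(β=0.6541) via the finite sum:
With c≡cos(β/2)=0.946994 and s≡sin(β/2)=0.321251, N=[1·1·1·1]^{1/2}=1.000000
Admissible k: 0..1 (factorial args all ≥0)
  k=0: (−1)^0·1.0000/(1)·0.9470^2·0.3213^0 = +0.896798
  k=1: (−1)^1·1.0000/(1)·0.9470^0·0.3213^2 = -0.103202
d^1_{0,0}(0.6541) = +0.896798 -0.103202 = +0.793596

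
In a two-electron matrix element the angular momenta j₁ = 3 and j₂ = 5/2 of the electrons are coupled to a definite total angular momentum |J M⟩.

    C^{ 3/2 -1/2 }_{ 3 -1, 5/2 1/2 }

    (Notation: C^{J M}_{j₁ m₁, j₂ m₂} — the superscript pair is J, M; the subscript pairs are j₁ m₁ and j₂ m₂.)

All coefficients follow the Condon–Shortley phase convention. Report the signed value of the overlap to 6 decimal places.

√[4·4!2!1!/8! · 2!4!3!2!1!2!] = √(192/35)
  +(−1)^2/∏(2,2,2,1,0,0)! = 1/8  (running 1/8)
  +(−1)^3/∏(3,1,1,0,1,1)! = -1/6  (running -1/24)
⟨..|..⟩ = √(192/35)·(-1/24) = -0.097590

−√(1/105) = -0.097590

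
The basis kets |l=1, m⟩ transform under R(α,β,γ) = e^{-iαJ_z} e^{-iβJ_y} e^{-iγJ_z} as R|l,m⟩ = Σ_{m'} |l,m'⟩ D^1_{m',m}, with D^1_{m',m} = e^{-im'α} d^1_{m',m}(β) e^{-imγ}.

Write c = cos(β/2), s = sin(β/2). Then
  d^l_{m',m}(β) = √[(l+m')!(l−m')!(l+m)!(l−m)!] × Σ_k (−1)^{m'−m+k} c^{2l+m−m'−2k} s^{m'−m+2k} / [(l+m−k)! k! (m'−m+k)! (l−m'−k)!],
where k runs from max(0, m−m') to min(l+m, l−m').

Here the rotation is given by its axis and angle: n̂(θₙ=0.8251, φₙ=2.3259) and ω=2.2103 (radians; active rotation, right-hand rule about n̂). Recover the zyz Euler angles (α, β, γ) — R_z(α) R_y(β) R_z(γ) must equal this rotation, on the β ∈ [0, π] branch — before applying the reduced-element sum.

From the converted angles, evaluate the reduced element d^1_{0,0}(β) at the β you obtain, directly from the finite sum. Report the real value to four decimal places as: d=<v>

d=0.1383

Axis–angle → zyz. n̂ = (sinθₙcosφₙ, sinθₙsinφₙ, cosθₙ) = (-0.503479, +0.534947, +0.678484), ω = 2.2103.
R = I cosω + sinω [n̂]ₓ + (1−cosω) n̂n̂ᵀ gives
  R = [-0.192023, -0.974483, -0.116232; +0.114336, -0.139844, +0.983550; -0.974707, +0.175575, +0.138272]
β = atan2(√(R₁₃²+R₂₃²), R₃₃) = 1.432080; α = atan2(R₂₃, R₁₃) mod 2π = 1.688427; γ = atan2(R₃₂, −R₃₁) mod 2π = 0.178219
d^1_{0,0}(β=1.4321) via the finite sum:
With c≡cos(β/2)=0.754411 and s≡sin(β/2)=0.656402, N=[1·1·1·1]^{1/2}=1.000000
k∈{0,1} keeps every argument non-negative
  k=0: (−1)^0·1.0000/(1)·0.7544^2·0.6564^0 = +0.569136
  k=1: (−1)^1·1.0000/(1)·0.7544^0·0.6564^2 = -0.430864
d^1_{0,0}(1.4321) = +0.569136 -0.430864 = +0.138272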